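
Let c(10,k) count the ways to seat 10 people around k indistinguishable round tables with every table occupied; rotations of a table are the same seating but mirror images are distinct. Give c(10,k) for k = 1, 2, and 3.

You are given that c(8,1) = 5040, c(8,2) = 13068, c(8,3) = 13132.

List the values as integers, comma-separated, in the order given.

row 9: T[9][1]=8·5040+0=40320  T[9][2]=8·13068+5040=109584  T[9][3]=8·13132+13068=118124
row 10: T[10][1]=9·40320+0=362880  T[10][2]=9·109584+40320=1026576  T[10][3]=9·118124+109584=1172700
Read c(10,1) = 362880, c(10,2) = 1026576, c(10,3) = 1172700.

362880, 1026576, 1172700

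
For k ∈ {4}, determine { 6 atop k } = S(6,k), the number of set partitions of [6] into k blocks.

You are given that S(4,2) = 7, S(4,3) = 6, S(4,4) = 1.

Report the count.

65

r5: T_5,3=3×6+7=25; T_5,4=4×1+6=10
r6: T_6,4=4×10+25=65
Read S(6,4) = 65.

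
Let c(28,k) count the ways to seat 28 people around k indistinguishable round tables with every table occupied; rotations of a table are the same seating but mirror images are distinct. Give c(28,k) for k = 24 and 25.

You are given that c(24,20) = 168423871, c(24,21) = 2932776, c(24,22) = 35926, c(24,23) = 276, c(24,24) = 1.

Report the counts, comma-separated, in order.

i=25: T(25,21)=168423871+24·2932776=238810495 | T(25,22)=2932776+24·35926=3795000 | T(25,23)=35926+24·276=42550 | T(25,24)=276+24·1=300 | T(25,25)=1+24·0=1
i=26: T(26,22)=238810495+25·3795000=333685495 | T(26,23)=3795000+25·42550=4858750 | T(26,24)=42550+25·300=50050 | T(26,25)=300+25·1=325
i=27: T(27,23)=333685495+26·4858750=460012995 | T(27,24)=4858750+26·50050=6160050 | T(27,25)=50050+26·325=58500
i=28: T(28,24)=460012995+27·6160050=626334345 | T(28,25)=6160050+27·58500=7739550
Read c(28,24) = 626334345, c(28,25) = 7739550.

626334345, 7739550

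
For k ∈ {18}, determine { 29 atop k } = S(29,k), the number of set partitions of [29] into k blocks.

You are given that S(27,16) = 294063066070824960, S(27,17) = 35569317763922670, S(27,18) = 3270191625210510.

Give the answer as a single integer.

2598531274376323650

@28  (28,17):35569317763922670·17+294063066070824960→898741468057510350, (28,18):3270191625210510·18+35569317763922670→94432767017711850
@29  (29,18):94432767017711850·18+898741468057510350→2598531274376323650
Read S(29,18) = 2598531274376323650.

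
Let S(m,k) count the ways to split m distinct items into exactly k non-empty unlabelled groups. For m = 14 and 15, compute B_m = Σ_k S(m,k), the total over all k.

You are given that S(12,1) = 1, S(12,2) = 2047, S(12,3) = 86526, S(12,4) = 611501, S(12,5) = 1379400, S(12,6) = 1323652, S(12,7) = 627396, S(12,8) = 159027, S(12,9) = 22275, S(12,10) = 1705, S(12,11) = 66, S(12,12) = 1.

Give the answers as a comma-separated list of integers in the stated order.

190899322, 1382958545

@13  (13,1):1·1+0→1, (13,2):2047·2+1→4095, (13,3):86526·3+2047→261625, (13,4):611501·4+86526→2532530, (13,5):1379400·5+611501→7508501, (13,6):1323652·6+1379400→9321312, (13,7):627396·7+1323652→5715424, (13,8):159027·8+627396→1899612, (13,9):22275·9+159027→359502, (13,10):1705·10+22275→39325, (13,11):66·11+1705→2431, (13,12):1·12+66→78, (13,13):0·13+1→1
@14  (14,1):1·1+0→1, (14,2):4095·2+1→8191, (14,3):261625·3+4095→788970, (14,4):2532530·4+261625→10391745, (14,5):7508501·5+2532530→40075035, (14,6):9321312·6+7508501→63436373, (14,7):5715424·7+9321312→49329280, (14,8):1899612·8+5715424→20912320, (14,9):359502·9+1899612→5135130, (14,10):39325·10+359502→752752, (14,11):2431·11+39325→66066, (14,12):78·12+2431→3367, (14,13):1·13+78→91, (14,14):0·14+1→1
@15  (15,1):1·1+0→1, (15,2):8191·2+1→16383, (15,3):788970·3+8191→2375101, (15,4):10391745·4+788970→42355950, (15,5):40075035·5+10391745→210766920, (15,6):63436373·6+40075035→420693273, (15,7):49329280·7+63436373→408741333, (15,8):20912320·8+49329280→216627840, (15,9):5135130·9+20912320→67128490, (15,10):752752·10+5135130→12662650, (15,11):66066·11+752752→1479478, (15,12):3367·12+66066→106470, (15,13):91·13+3367→4550, (15,14):1·14+91→105, (15,15):0·15+1→1
B_14 = ΣS(14,k) = 1+8191+788970+10391745+40075035+63436373+49329280+20912320+5135130+752752+66066+3367+91+1 = 190899322
B_15 = ΣS(15,k) = 1+16383+2375101+42355950+210766920+420693273+408741333+216627840+67128490+12662650+1479478+106470+4550+105+1 = 1382958545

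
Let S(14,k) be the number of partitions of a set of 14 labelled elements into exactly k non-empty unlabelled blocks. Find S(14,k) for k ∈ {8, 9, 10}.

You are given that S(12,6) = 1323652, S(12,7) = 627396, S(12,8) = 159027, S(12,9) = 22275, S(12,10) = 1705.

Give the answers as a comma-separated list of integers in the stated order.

20912320, 5135130, 752752

[13] T[13,7]:7*627396+1323652=5715424 · T[13,8]:8*159027+627396=1899612 · T[13,9]:9*22275+159027=359502 · T[13,10]:10*1705+22275=39325
[14] T[14,8]:8*1899612+5715424=20912320 · T[14,9]:9*359502+1899612=5135130 · T[14,10]:10*39325+359502=752752
Read S(14,8) = 20912320, S(14,9) = 5135130, S(14,10) = 752752.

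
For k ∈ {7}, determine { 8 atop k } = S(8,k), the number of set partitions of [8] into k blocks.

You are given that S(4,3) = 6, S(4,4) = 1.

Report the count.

28

[5] T[5,4]:4*1+6=10 · T[5,5]:5*0+1=1
[6] T[6,5]:5*1+10=15 · T[6,6]:6*0+1=1
[7] T[7,6]:6*1+15=21 · T[7,7]:7*0+1=1
[8] T[8,7]:7*1+21=28
Read S(8,7) = 28.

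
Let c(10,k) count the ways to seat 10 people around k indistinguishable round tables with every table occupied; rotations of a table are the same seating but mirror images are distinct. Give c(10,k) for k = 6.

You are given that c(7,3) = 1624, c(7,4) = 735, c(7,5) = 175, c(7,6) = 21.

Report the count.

row 8: T[8][4]=7·735+1624=6769  T[8][5]=7·175+735=1960  T[8][6]=7·21+175=322
row 9: T[9][5]=8·1960+6769=22449  T[9][6]=8·322+1960=4536
row 10: T[10][6]=9·4536+22449=63273
Read c(10,6) = 63273.

63273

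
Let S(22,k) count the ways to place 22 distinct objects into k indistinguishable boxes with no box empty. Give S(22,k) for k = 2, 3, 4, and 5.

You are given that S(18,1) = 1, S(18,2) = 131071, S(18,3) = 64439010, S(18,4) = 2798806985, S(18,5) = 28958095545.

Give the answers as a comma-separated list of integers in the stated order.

@19  (19,1):1·1+0→1, (19,2):131071·2+1→262143, (19,3):64439010·3+131071→193448101, (19,4):2798806985·4+64439010→11259666950, (19,5):28958095545·5+2798806985→147589284710
@20  (20,1):1·1+0→1, (20,2):262143·2+1→524287, (20,3):193448101·3+262143→580606446, (20,4):11259666950·4+193448101→45232115901, (20,5):147589284710·5+11259666950→749206090500
@21  (21,1):1·1+0→1, (21,2):524287·2+1→1048575, (21,3):580606446·3+524287→1742343625, (21,4):45232115901·4+580606446→181509070050, (21,5):749206090500·5+45232115901→3791262568401
@22  (22,2):1048575·2+1→2097151, (22,3):1742343625·3+1048575→5228079450, (22,4):181509070050·4+1742343625→727778623825, (22,5):3791262568401·5+181509070050→19137821912055
Read S(22,2) = 2097151, S(22,3) = 5228079450, S(22,4) = 727778623825, S(22,5) = 19137821912055.

2097151, 5228079450, 727778623825, 19137821912055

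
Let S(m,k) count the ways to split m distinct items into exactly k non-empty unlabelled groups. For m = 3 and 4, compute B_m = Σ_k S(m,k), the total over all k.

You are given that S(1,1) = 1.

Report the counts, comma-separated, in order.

5, 15

r2: T_2,1=1×1+0=1; T_2,2=2×0+1=1
r3: T_3,1=1×1+0=1; T_3,2=2×1+1=3; T_3,3=3×0+1=1
r4: T_4,1=1×1+0=1; T_4,2=2×3+1=7; T_4,3=3×1+3=6; T_4,4=4×0+1=1
B_3 = ΣS(3,k) = 1+3+1 = 5
B_4 = ΣS(4,k) = 1+7+6+1 = 15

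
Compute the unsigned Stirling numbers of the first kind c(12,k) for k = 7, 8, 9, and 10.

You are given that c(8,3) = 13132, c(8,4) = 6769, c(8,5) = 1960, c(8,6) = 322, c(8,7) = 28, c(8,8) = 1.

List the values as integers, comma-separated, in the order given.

@9  (9,4):6769·8+13132→67284, (9,5):1960·8+6769→22449, (9,6):322·8+1960→4536, (9,7):28·8+322→546, (9,8):1·8+28→36, (9,9):0·8+1→1
@10  (10,5):22449·9+67284→269325, (10,6):4536·9+22449→63273, (10,7):546·9+4536→9450, (10,8):36·9+546→870, (10,9):1·9+36→45, (10,10):0·9+1→1
@11  (11,6):63273·10+269325→902055, (11,7):9450·10+63273→157773, (11,8):870·10+9450→18150, (11,9):45·10+870→1320, (11,10):1·10+45→55
@12  (12,7):157773·11+902055→2637558, (12,8):18150·11+157773→357423, (12,9):1320·11+18150→32670, (12,10):55·11+1320→1925
Read c(12,7) = 2637558, c(12,8) = 357423, c(12,9) = 32670, c(12,10) = 1925.

2637558, 357423, 32670, 1925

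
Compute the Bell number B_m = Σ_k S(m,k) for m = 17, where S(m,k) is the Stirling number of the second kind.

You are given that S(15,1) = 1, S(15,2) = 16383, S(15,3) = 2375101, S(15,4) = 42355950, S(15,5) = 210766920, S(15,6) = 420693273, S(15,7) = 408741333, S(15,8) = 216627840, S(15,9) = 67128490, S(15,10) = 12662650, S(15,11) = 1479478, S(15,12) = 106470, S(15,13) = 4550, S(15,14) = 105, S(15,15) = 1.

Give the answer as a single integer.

82864869804

[16] T[16,1]:1*1+0=1 · T[16,2]:2*16383+1=32767 · T[16,3]:3*2375101+16383=7141686 · T[16,4]:4*42355950+2375101=171798901 · T[16,5]:5*210766920+42355950=1096190550 · T[16,6]:6*420693273+210766920=2734926558 · T[16,7]:7*408741333+420693273=3281882604 · T[16,8]:8*216627840+408741333=2141764053 · T[16,9]:9*67128490+216627840=820784250 · T[16,10]:10*12662650+67128490=193754990 · T[16,11]:11*1479478+12662650=28936908 · T[16,12]:12*106470+1479478=2757118 · T[16,13]:13*4550+106470=165620 · T[16,14]:14*105+4550=6020 · T[16,15]:15*1+105=120 · T[16,16]:16*0+1=1
[17] T[17,1]:1*1+0=1 · T[17,2]:2*32767+1=65535 · T[17,3]:3*7141686+32767=21457825 · T[17,4]:4*171798901+7141686=694337290 · T[17,5]:5*1096190550+171798901=5652751651 · T[17,6]:6*2734926558+1096190550=17505749898 · T[17,7]:7*3281882604+2734926558=25708104786 · T[17,8]:8*2141764053+3281882604=20415995028 · T[17,9]:9*820784250+2141764053=9528822303 · T[17,10]:10*193754990+820784250=2758334150 · T[17,11]:11*28936908+193754990=512060978 · T[17,12]:12*2757118+28936908=62022324 · T[17,13]:13*165620+2757118=4910178 · T[17,14]:14*6020+165620=249900 · T[17,15]:15*120+6020=7820 · T[17,16]:16*1+120=136 · T[17,17]:17*0+1=1
B_17 = ΣS(17,k) = 1+65535+21457825+694337290+5652751651+17505749898+25708104786+20415995028+9528822303+2758334150+512060978+62022324+4910178+249900+7820+136+1 = 82864869804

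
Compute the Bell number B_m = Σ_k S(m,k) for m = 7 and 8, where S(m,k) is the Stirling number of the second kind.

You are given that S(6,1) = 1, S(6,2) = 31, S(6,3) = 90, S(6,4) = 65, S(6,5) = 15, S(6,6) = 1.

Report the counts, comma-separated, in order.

877, 4140

r7: T_7,1=1×1+0=1; T_7,2=2×31+1=63; T_7,3=3×90+31=301; T_7,4=4×65+90=350; T_7,5=5×15+65=140; T_7,6=6×1+15=21; T_7,7=7×0+1=1
r8: T_8,1=1×1+0=1; T_8,2=2×63+1=127; T_8,3=3×301+63=966; T_8,4=4×350+301=1701; T_8,5=5×140+350=1050; T_8,6=6×21+140=266; T_8,7=7×1+21=28; T_8,8=8×0+1=1
B_7 = ΣS(7,k) = 1+63+301+350+140+21+1 = 877
B_8 = ΣS(8,k) = 1+127+966+1701+1050+266+28+1 = 4140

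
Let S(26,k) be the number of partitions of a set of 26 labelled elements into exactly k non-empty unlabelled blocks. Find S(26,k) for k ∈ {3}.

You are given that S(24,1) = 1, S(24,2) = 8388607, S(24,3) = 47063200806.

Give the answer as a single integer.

423610750290

@25  (25,2):8388607·2+1→16777215, (25,3):47063200806·3+8388607→141197991025
@26  (26,3):141197991025·3+16777215→423610750290
Read S(26,3) = 423610750290.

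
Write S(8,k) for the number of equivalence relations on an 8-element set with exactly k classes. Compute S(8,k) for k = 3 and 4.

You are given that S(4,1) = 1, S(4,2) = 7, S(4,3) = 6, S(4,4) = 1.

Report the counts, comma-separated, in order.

966, 1701

[5] T[5,1]:1*1+0=1 · T[5,2]:2*7+1=15 · T[5,3]:3*6+7=25 · T[5,4]:4*1+6=10
[6] T[6,1]:1*1+0=1 · T[6,2]:2*15+1=31 · T[6,3]:3*25+15=90 · T[6,4]:4*10+25=65
[7] T[7,2]:2*31+1=63 · T[7,3]:3*90+31=301 · T[7,4]:4*65+90=350
[8] T[8,3]:3*301+63=966 · T[8,4]:4*350+301=1701
Read S(8,3) = 966, S(8,4) = 1701.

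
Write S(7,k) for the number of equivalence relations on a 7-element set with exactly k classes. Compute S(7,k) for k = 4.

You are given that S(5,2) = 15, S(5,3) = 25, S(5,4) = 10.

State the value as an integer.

i=6: T(6,3)=15+3·25=90 | T(6,4)=25+4·10=65
i=7: T(7,4)=90+4·65=350
Read S(7,4) = 350.

350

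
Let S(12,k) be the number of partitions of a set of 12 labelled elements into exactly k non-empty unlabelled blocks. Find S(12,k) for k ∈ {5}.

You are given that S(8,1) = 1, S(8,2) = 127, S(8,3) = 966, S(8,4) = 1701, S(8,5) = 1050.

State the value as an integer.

row 9: T[9][2]=2·127+1=255  T[9][3]=3·966+127=3025  T[9][4]=4·1701+966=7770  T[9][5]=5·1050+1701=6951
row 10: T[10][3]=3·3025+255=9330  T[10][4]=4·7770+3025=34105  T[10][5]=5·6951+7770=42525
row 11: T[11][4]=4·34105+9330=145750  T[11][5]=5·42525+34105=246730
row 12: T[12][5]=5·246730+145750=1379400
Read S(12,5) = 1379400.

1379400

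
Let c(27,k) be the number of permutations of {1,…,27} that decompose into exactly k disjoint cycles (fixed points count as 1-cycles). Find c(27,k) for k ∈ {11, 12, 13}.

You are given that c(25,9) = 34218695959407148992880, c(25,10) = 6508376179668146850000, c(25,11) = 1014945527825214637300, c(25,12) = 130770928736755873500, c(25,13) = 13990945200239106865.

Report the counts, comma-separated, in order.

@26  (26,10):6508376179668146850000·25+34218695959407148992880→196928100451110820242880, (26,11):1014945527825214637300·25+6508376179668146850000→31882014375298512782500, (26,12):130770928736755873500·25+1014945527825214637300→4284218746244111474800, (26,13):13990945200239106865·25+130770928736755873500→480544558742733545125
@27  (27,11):31882014375298512782500·26+196928100451110820242880→1025860474208872152587880, (27,12):4284218746244111474800·26+31882014375298512782500→143271701777645411127300, (27,13):480544558742733545125·26+4284218746244111474800→16778377273555183648050
Read c(27,11) = 1025860474208872152587880, c(27,12) = 143271701777645411127300, c(27,13) = 16778377273555183648050.

1025860474208872152587880, 143271701777645411127300, 16778377273555183648050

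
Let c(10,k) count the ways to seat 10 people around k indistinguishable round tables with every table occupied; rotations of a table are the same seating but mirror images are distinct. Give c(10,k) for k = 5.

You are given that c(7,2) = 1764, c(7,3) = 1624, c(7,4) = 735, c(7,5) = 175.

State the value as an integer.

269325

i=8: T(8,3)=1764+7·1624=13132 | T(8,4)=1624+7·735=6769 | T(8,5)=735+7·175=1960
i=9: T(9,4)=13132+8·6769=67284 | T(9,5)=6769+8·1960=22449
i=10: T(10,5)=67284+9·22449=269325
Read c(10,5) = 269325.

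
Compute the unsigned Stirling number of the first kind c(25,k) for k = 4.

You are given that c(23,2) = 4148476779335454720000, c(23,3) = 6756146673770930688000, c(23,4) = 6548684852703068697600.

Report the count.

3936561409138663118131200

i=24: T(24,3)=4148476779335454720000+23·6756146673770930688000=159539850276066860544000 | T(24,4)=6756146673770930688000+23·6548684852703068697600=157375898285941510732800
i=25: T(25,4)=159539850276066860544000+24·157375898285941510732800=3936561409138663118131200
Read c(25,4) = 3936561409138663118131200.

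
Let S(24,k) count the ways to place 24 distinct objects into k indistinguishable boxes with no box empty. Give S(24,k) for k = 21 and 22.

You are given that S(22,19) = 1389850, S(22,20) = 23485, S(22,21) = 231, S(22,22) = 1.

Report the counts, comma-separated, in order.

2454606, 33902

[23] T[23,20]:20*23485+1389850=1859550 · T[23,21]:21*231+23485=28336 · T[23,22]:22*1+231=253
[24] T[24,21]:21*28336+1859550=2454606 · T[24,22]:22*253+28336=33902
Read S(24,21) = 2454606, S(24,22) = 33902.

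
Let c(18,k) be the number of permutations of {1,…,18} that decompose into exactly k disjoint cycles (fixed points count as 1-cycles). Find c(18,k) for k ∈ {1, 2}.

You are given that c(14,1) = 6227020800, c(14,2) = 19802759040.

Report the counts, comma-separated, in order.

355687428096000, 1223405590579200

[15] T[15,1]:14*6227020800+0=87178291200 · T[15,2]:14*19802759040+6227020800=283465647360
[16] T[16,1]:15*87178291200+0=1307674368000 · T[16,2]:15*283465647360+87178291200=4339163001600
[17] T[17,1]:16*1307674368000+0=20922789888000 · T[17,2]:16*4339163001600+1307674368000=70734282393600
[18] T[18,1]:17*20922789888000+0=355687428096000 · T[18,2]:17*70734282393600+20922789888000=1223405590579200
Read c(18,1) = 355687428096000, c(18,2) = 1223405590579200.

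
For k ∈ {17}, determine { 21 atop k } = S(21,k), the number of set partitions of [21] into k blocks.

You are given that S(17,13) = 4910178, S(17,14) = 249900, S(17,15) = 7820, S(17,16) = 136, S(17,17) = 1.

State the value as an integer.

34952799

@18  (18,14):249900·14+4910178→8408778, (18,15):7820·15+249900→367200, (18,16):136·16+7820→9996, (18,17):1·17+136→153
@19  (19,15):367200·15+8408778→13916778, (19,16):9996·16+367200→527136, (19,17):153·17+9996→12597
@20  (20,16):527136·16+13916778→22350954, (20,17):12597·17+527136→741285
@21  (21,17):741285·17+22350954→34952799
Read S(21,17) = 34952799.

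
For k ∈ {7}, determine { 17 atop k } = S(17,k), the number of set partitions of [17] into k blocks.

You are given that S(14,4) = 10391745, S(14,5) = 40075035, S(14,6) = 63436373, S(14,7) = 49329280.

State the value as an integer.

r15: T_15,5=5×40075035+10391745=210766920; T_15,6=6×63436373+40075035=420693273; T_15,7=7×49329280+63436373=408741333
r16: T_16,6=6×420693273+210766920=2734926558; T_16,7=7×408741333+420693273=3281882604
r17: T_17,7=7×3281882604+2734926558=25708104786
Read S(17,7) = 25708104786.

25708104786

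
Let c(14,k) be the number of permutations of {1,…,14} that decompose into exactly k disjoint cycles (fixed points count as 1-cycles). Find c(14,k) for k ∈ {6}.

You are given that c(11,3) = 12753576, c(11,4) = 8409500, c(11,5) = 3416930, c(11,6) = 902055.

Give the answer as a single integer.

3336118786

r12: T_12,4=11×8409500+12753576=105258076; T_12,5=11×3416930+8409500=45995730; T_12,6=11×902055+3416930=13339535
r13: T_13,5=12×45995730+105258076=657206836; T_13,6=12×13339535+45995730=206070150
r14: T_14,6=13×206070150+657206836=3336118786
Read c(14,6) = 3336118786.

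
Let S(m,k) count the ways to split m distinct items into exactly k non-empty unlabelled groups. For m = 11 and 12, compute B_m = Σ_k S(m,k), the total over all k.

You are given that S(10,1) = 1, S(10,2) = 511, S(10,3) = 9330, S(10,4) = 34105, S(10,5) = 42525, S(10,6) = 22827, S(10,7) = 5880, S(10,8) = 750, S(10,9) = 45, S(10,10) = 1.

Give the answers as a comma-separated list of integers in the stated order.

row 11: T[11][1]=1·1+0=1  T[11][2]=2·511+1=1023  T[11][3]=3·9330+511=28501  T[11][4]=4·34105+9330=145750  T[11][5]=5·42525+34105=246730  T[11][6]=6·22827+42525=179487  T[11][7]=7·5880+22827=63987  T[11][8]=8·750+5880=11880  T[11][9]=9·45+750=1155  T[11][10]=10·1+45=55  T[11][11]=11·0+1=1
row 12: T[12][1]=1·1+0=1  T[12][2]=2·1023+1=2047  T[12][3]=3·28501+1023=86526  T[12][4]=4·145750+28501=611501  T[12][5]=5·246730+145750=1379400  T[12][6]=6·179487+246730=1323652  T[12][7]=7·63987+179487=627396  T[12][8]=8·11880+63987=159027  T[12][9]=9·1155+11880=22275  T[12][10]=10·55+1155=1705  T[12][11]=11·1+55=66  T[12][12]=12·0+1=1
B_11 = ΣS(11,k) = 1+1023+28501+145750+246730+179487+63987+11880+1155+55+1 = 678570
B_12 = ΣS(12,k) = 1+2047+86526+611501+1379400+1323652+627396+159027+22275+1705+66+1 = 4213597

678570, 4213597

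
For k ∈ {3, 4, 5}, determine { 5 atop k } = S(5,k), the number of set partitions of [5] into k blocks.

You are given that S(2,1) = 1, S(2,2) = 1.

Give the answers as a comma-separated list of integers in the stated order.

25, 10, 1

r3: T_3,1=1×1+0=1; T_3,2=2×1+1=3; T_3,3=3×0+1=1
r4: T_4,2=2×3+1=7; T_4,3=3×1+3=6; T_4,4=4×0+1=1
r5: T_5,3=3×6+7=25; T_5,4=4×1+6=10; T_5,5=5×0+1=1
Read S(5,3) = 25, S(5,4) = 10, S(5,5) = 1.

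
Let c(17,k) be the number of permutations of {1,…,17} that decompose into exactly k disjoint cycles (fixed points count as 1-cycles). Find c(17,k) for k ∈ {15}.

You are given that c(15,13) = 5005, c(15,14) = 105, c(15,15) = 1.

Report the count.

8500

r16: T_16,14=15×105+5005=6580; T_16,15=15×1+105=120
r17: T_17,15=16×120+6580=8500
Read c(17,15) = 8500.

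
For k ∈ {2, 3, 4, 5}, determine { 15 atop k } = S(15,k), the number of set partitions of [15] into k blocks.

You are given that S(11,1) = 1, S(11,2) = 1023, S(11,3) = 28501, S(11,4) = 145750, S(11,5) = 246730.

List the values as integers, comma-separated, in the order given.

16383, 2375101, 42355950, 210766920

i=12: T(12,1)=0+1·1=1 | T(12,2)=1+2·1023=2047 | T(12,3)=1023+3·28501=86526 | T(12,4)=28501+4·145750=611501 | T(12,5)=145750+5·246730=1379400
i=13: T(13,1)=0+1·1=1 | T(13,2)=1+2·2047=4095 | T(13,3)=2047+3·86526=261625 | T(13,4)=86526+4·611501=2532530 | T(13,5)=611501+5·1379400=7508501
i=14: T(14,1)=0+1·1=1 | T(14,2)=1+2·4095=8191 | T(14,3)=4095+3·261625=788970 | T(14,4)=261625+4·2532530=10391745 | T(14,5)=2532530+5·7508501=40075035
i=15: T(15,2)=1+2·8191=16383 | T(15,3)=8191+3·788970=2375101 | T(15,4)=788970+4·10391745=42355950 | T(15,5)=10391745+5·40075035=210766920
Read S(15,2) = 16383, S(15,3) = 2375101, S(15,4) = 42355950, S(15,5) = 210766920.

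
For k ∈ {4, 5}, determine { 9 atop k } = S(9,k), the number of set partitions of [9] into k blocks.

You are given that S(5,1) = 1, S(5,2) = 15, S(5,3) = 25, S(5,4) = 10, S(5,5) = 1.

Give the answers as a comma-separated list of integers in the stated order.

r6: T_6,1=1×1+0=1; T_6,2=2×15+1=31; T_6,3=3×25+15=90; T_6,4=4×10+25=65; T_6,5=5×1+10=15
r7: T_7,2=2×31+1=63; T_7,3=3×90+31=301; T_7,4=4×65+90=350; T_7,5=5×15+65=140
r8: T_8,3=3×301+63=966; T_8,4=4×350+301=1701; T_8,5=5×140+350=1050
r9: T_9,4=4×1701+966=7770; T_9,5=5×1050+1701=6951
Read S(9,4) = 7770, S(9,5) = 6951.

7770, 6951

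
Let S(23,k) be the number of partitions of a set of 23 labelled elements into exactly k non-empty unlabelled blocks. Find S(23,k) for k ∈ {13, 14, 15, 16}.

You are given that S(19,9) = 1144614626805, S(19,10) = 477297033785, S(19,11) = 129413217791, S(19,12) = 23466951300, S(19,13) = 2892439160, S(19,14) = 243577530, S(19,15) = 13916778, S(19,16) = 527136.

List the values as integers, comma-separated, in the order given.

@20  (20,10):477297033785·10+1144614626805→5917584964655, (20,11):129413217791·11+477297033785→1900842429486, (20,12):23466951300·12+129413217791→411016633391, (20,13):2892439160·13+23466951300→61068660380, (20,14):243577530·14+2892439160→6302524580, (20,15):13916778·15+243577530→452329200, (20,16):527136·16+13916778→22350954
@21  (21,11):1900842429486·11+5917584964655→26826851689001, (21,12):411016633391·12+1900842429486→6833042030178, (21,13):61068660380·13+411016633391→1204909218331, (21,14):6302524580·14+61068660380→149304004500, (21,15):452329200·15+6302524580→13087462580, (21,16):22350954·16+452329200→809944464
@22  (22,12):6833042030178·12+26826851689001→108823356051137, (22,13):1204909218331·13+6833042030178→22496861868481, (22,14):149304004500·14+1204909218331→3295165281331, (22,15):13087462580·15+149304004500→345615943200, (22,16):809944464·16+13087462580→26046574004
@23  (23,13):22496861868481·13+108823356051137→401282560341390, (23,14):3295165281331·14+22496861868481→68629175807115, (23,15):345615943200·15+3295165281331→8479404429331, (23,16):26046574004·16+345615943200→762361127264
Read S(23,13) = 401282560341390, S(23,14) = 68629175807115, S(23,15) = 8479404429331, S(23,16) = 762361127264.

401282560341390, 68629175807115, 8479404429331, 762361127264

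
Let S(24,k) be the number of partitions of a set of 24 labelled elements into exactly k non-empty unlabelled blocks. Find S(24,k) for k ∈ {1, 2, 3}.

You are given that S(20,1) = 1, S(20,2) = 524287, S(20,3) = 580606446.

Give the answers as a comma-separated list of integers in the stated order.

1, 8388607, 47063200806

[21] T[21,1]:1*1+0=1 · T[21,2]:2*524287+1=1048575 · T[21,3]:3*580606446+524287=1742343625
[22] T[22,1]:1*1+0=1 · T[22,2]:2*1048575+1=2097151 · T[22,3]:3*1742343625+1048575=5228079450
[23] T[23,1]:1*1+0=1 · T[23,2]:2*2097151+1=4194303 · T[23,3]:3*5228079450+2097151=15686335501
[24] T[24,1]:1*1+0=1 · T[24,2]:2*4194303+1=8388607 · T[24,3]:3*15686335501+4194303=47063200806
Read S(24,1) = 1, S(24,2) = 8388607, S(24,3) = 47063200806.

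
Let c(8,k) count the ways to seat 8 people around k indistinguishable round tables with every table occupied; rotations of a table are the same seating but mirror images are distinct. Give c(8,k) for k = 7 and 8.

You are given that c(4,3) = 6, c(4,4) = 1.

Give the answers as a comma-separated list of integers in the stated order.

row 5: T[5][4]=4·1+6=10  T[5][5]=4·0+1=1
row 6: T[6][5]=5·1+10=15  T[6][6]=5·0+1=1
row 7: T[7][6]=6·1+15=21  T[7][7]=6·0+1=1
row 8: T[8][7]=7·1+21=28  T[8][8]=7·0+1=1
Read c(8,7) = 28, c(8,8) = 1.

28, 1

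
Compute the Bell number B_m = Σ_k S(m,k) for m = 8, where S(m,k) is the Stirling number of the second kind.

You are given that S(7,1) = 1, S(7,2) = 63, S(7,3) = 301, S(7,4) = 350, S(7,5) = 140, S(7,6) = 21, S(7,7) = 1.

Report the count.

4140

i=8: T(8,1)=0+1·1=1 | T(8,2)=1+2·63=127 | T(8,3)=63+3·301=966 | T(8,4)=301+4·350=1701 | T(8,5)=350+5·140=1050 | T(8,6)=140+6·21=266 | T(8,7)=21+7·1=28 | T(8,8)=1+8·0=1
B_8 = ΣS(8,k) = 1+127+966+1701+1050+266+28+1 = 4140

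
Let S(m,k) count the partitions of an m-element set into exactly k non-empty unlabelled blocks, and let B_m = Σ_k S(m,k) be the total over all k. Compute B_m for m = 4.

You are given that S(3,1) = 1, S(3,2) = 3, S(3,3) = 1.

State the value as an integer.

row 4: T[4][1]=1·1+0=1  T[4][2]=2·3+1=7  T[4][3]=3·1+3=6  T[4][4]=4·0+1=1
B_4 = ΣS(4,k) = 1+7+6+1 = 15

15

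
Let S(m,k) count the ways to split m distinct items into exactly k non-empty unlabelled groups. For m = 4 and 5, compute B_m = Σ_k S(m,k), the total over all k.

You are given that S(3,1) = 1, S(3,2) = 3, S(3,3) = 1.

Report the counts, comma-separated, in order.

@4  (4,1):1·1+0→1, (4,2):3·2+1→7, (4,3):1·3+3→6, (4,4):0·4+1→1
@5  (5,1):1·1+0→1, (5,2):7·2+1→15, (5,3):6·3+7→25, (5,4):1·4+6→10, (5,5):0·5+1→1
B_4 = ΣS(4,k) = 1+7+6+1 = 15
B_5 = ΣS(5,k) = 1+15+25+10+1 = 52

15, 52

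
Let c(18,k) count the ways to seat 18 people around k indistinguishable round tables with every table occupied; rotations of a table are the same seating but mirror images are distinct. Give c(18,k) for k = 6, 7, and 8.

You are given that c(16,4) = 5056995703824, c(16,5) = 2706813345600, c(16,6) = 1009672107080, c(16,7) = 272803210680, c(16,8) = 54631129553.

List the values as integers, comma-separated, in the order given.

row 17: T[17][5]=16·2706813345600+5056995703824=48366009233424  T[17][6]=16·1009672107080+2706813345600=18861567058880  T[17][7]=16·272803210680+1009672107080=5374523477960  T[17][8]=16·54631129553+272803210680=1146901283528
row 18: T[18][6]=17·18861567058880+48366009233424=369012649234384  T[18][7]=17·5374523477960+18861567058880=110228466184200  T[18][8]=17·1146901283528+5374523477960=24871845297936
Read c(18,6) = 369012649234384, c(18,7) = 110228466184200, c(18,8) = 24871845297936.

369012649234384, 110228466184200, 24871845297936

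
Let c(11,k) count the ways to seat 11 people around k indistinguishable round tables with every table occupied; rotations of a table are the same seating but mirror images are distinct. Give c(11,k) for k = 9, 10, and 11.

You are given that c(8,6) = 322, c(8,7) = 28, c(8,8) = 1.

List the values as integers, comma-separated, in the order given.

1320, 55, 1

r9: T_9,7=8×28+322=546; T_9,8=8×1+28=36; T_9,9=8×0+1=1
r10: T_10,8=9×36+546=870; T_10,9=9×1+36=45; T_10,10=9×0+1=1
r11: T_11,9=10×45+870=1320; T_11,10=10×1+45=55; T_11,11=10×0+1=1
Read c(11,9) = 1320, c(11,10) = 55, c(11,11) = 1.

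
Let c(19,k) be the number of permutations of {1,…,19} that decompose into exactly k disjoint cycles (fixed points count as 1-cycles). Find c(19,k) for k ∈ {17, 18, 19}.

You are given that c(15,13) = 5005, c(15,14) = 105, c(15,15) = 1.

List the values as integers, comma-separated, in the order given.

13566, 171, 1

[16] T[16,14]:15*105+5005=6580 · T[16,15]:15*1+105=120 · T[16,16]:15*0+1=1
[17] T[17,15]:16*120+6580=8500 · T[17,16]:16*1+120=136 · T[17,17]:16*0+1=1
[18] T[18,16]:17*136+8500=10812 · T[18,17]:17*1+136=153 · T[18,18]:17*0+1=1
[19] T[19,17]:18*153+10812=13566 · T[19,18]:18*1+153=171 · T[19,19]:18*0+1=1
Read c(19,17) = 13566, c(19,18) = 171, c(19,19) = 1.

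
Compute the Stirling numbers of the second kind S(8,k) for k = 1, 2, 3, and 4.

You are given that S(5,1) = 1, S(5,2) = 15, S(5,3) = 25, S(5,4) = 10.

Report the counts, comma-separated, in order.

r6: T_6,1=1×1+0=1; T_6,2=2×15+1=31; T_6,3=3×25+15=90; T_6,4=4×10+25=65
r7: T_7,1=1×1+0=1; T_7,2=2×31+1=63; T_7,3=3×90+31=301; T_7,4=4×65+90=350
r8: T_8,1=1×1+0=1; T_8,2=2×63+1=127; T_8,3=3×301+63=966; T_8,4=4×350+301=1701
Read S(8,1) = 1, S(8,2) = 127, S(8,3) = 966, S(8,4) = 1701.

1, 127, 966, 1701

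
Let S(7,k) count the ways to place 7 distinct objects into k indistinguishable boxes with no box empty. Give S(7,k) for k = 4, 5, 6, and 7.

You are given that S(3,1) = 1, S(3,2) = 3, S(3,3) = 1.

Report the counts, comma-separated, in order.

350, 140, 21, 1

row 4: T[4][1]=1·1+0=1  T[4][2]=2·3+1=7  T[4][3]=3·1+3=6  T[4][4]=4·0+1=1
row 5: T[5][2]=2·7+1=15  T[5][3]=3·6+7=25  T[5][4]=4·1+6=10  T[5][5]=5·0+1=1
row 6: T[6][3]=3·25+15=90  T[6][4]=4·10+25=65  T[6][5]=5·1+10=15  T[6][6]=6·0+1=1
row 7: T[7][4]=4·65+90=350  T[7][5]=5·15+65=140  T[7][6]=6·1+15=21  T[7][7]=7·0+1=1
Read S(7,4) = 350, S(7,5) = 140, S(7,6) = 21, S(7,7) = 1.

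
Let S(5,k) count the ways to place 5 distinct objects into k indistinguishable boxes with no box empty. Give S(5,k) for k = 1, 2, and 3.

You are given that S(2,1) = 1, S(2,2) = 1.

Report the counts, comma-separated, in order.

row 3: T[3][1]=1·1+0=1  T[3][2]=2·1+1=3  T[3][3]=3·0+1=1
row 4: T[4][1]=1·1+0=1  T[4][2]=2·3+1=7  T[4][3]=3·1+3=6
row 5: T[5][1]=1·1+0=1  T[5][2]=2·7+1=15  T[5][3]=3·6+7=25
Read S(5,1) = 1, S(5,2) = 15, S(5,3) = 25.

1, 15, 25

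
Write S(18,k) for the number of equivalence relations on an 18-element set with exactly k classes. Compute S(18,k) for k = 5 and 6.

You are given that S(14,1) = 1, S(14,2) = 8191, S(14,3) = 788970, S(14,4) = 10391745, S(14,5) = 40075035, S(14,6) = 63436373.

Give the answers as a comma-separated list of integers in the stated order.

28958095545, 110687251039

r15: T_15,2=2×8191+1=16383; T_15,3=3×788970+8191=2375101; T_15,4=4×10391745+788970=42355950; T_15,5=5×40075035+10391745=210766920; T_15,6=6×63436373+40075035=420693273
r16: T_16,3=3×2375101+16383=7141686; T_16,4=4×42355950+2375101=171798901; T_16,5=5×210766920+42355950=1096190550; T_16,6=6×420693273+210766920=2734926558
r17: T_17,4=4×171798901+7141686=694337290; T_17,5=5×1096190550+171798901=5652751651; T_17,6=6×2734926558+1096190550=17505749898
r18: T_18,5=5×5652751651+694337290=28958095545; T_18,6=6×17505749898+5652751651=110687251039
Read S(18,5) = 28958095545, S(18,6) = 110687251039.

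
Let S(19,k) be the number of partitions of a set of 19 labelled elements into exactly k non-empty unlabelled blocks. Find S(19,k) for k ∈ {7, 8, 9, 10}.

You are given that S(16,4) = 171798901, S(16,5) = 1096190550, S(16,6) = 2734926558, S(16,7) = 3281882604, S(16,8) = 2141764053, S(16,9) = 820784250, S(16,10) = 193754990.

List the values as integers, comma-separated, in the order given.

[17] T[17,5]:5*1096190550+171798901=5652751651 · T[17,6]:6*2734926558+1096190550=17505749898 · T[17,7]:7*3281882604+2734926558=25708104786 · T[17,8]:8*2141764053+3281882604=20415995028 · T[17,9]:9*820784250+2141764053=9528822303 · T[17,10]:10*193754990+820784250=2758334150
[18] T[18,6]:6*17505749898+5652751651=110687251039 · T[18,7]:7*25708104786+17505749898=197462483400 · T[18,8]:8*20415995028+25708104786=189036065010 · T[18,9]:9*9528822303+20415995028=106175395755 · T[18,10]:10*2758334150+9528822303=37112163803
[19] T[19,7]:7*197462483400+110687251039=1492924634839 · T[19,8]:8*189036065010+197462483400=1709751003480 · T[19,9]:9*106175395755+189036065010=1144614626805 · T[19,10]:10*37112163803+106175395755=477297033785
Read S(19,7) = 1492924634839, S(19,8) = 1709751003480, S(19,9) = 1144614626805, S(19,10) = 477297033785.

1492924634839, 1709751003480, 1144614626805, 477297033785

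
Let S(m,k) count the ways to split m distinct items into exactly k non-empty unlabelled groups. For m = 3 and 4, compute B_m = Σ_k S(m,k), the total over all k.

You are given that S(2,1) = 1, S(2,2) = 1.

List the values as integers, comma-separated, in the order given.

5, 15

r3: T_3,1=1×1+0=1; T_3,2=2×1+1=3; T_3,3=3×0+1=1
r4: T_4,1=1×1+0=1; T_4,2=2×3+1=7; T_4,3=3×1+3=6; T_4,4=4×0+1=1
B_3 = ΣS(3,k) = 1+3+1 = 5
B_4 = ΣS(4,k) = 1+7+6+1 = 15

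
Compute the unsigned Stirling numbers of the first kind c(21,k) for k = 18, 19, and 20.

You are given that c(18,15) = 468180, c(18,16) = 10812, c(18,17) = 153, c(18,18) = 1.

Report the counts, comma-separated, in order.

i=19: T(19,16)=468180+18·10812=662796 | T(19,17)=10812+18·153=13566 | T(19,18)=153+18·1=171 | T(19,19)=1+18·0=1
i=20: T(20,17)=662796+19·13566=920550 | T(20,18)=13566+19·171=16815 | T(20,19)=171+19·1=190 | T(20,20)=1+19·0=1
i=21: T(21,18)=920550+20·16815=1256850 | T(21,19)=16815+20·190=20615 | T(21,20)=190+20·1=210
Read c(21,18) = 1256850, c(21,19) = 20615, c(21,20) = 210.

1256850, 20615, 210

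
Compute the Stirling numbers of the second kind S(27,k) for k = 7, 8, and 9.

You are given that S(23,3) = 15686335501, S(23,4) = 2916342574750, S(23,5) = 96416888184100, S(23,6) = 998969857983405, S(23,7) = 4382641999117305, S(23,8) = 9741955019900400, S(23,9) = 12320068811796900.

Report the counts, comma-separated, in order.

r24: T_24,4=4×2916342574750+15686335501=11681056634501; T_24,5=5×96416888184100+2916342574750=485000783495250; T_24,6=6×998969857983405+96416888184100=6090236036084530; T_24,7=7×4382641999117305+998969857983405=31677463851804540; T_24,8=8×9741955019900400+4382641999117305=82318282158320505; T_24,9=9×12320068811796900+9741955019900400=120622574326072500
r25: T_25,5=5×485000783495250+11681056634501=2436684974110751; T_25,6=6×6090236036084530+485000783495250=37026417000002430; T_25,7=7×31677463851804540+6090236036084530=227832482998716310; T_25,8=8×82318282158320505+31677463851804540=690223721118368580; T_25,9=9×120622574326072500+82318282158320505=1167921451092973005
r26: T_26,6=6×37026417000002430+2436684974110751=224595186974125331; T_26,7=7×227832482998716310+37026417000002430=1631853797991016600; T_26,8=8×690223721118368580+227832482998716310=5749622251945664950; T_26,9=9×1167921451092973005+690223721118368580=11201516780955125625
r27: T_27,7=7×1631853797991016600+224595186974125331=11647571772911241531; T_27,8=8×5749622251945664950+1631853797991016600=47628831813556336200; T_27,9=9×11201516780955125625+5749622251945664950=106563273280541795575
Read S(27,7) = 11647571772911241531, S(27,8) = 47628831813556336200, S(27,9) = 106563273280541795575.

11647571772911241531, 47628831813556336200, 106563273280541795575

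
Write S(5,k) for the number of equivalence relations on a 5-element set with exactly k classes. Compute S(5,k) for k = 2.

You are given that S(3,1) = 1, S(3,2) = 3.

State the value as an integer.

i=4: T(4,1)=0+1·1=1 | T(4,2)=1+2·3=7
i=5: T(5,2)=1+2·7=15
Read S(5,2) = 15.

15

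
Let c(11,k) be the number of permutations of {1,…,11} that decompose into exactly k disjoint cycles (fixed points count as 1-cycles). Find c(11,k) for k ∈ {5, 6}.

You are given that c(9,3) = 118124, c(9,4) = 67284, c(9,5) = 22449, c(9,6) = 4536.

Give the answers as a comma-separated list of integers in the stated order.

r10: T_10,4=9×67284+118124=723680; T_10,5=9×22449+67284=269325; T_10,6=9×4536+22449=63273
r11: T_11,5=10×269325+723680=3416930; T_11,6=10×63273+269325=902055
Read c(11,5) = 3416930, c(11,6) = 902055.

3416930, 902055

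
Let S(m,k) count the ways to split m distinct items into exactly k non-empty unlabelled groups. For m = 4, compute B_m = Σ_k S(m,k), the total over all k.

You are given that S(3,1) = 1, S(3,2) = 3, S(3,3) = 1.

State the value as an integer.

i=4: T(4,1)=0+1·1=1 | T(4,2)=1+2·3=7 | T(4,3)=3+3·1=6 | T(4,4)=1+4·0=1
B_4 = ΣS(4,k) = 1+7+6+1 = 15

15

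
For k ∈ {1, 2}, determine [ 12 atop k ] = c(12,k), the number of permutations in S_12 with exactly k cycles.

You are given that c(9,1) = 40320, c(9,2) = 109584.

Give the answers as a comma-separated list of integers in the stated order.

r10: T_10,1=9×40320+0=362880; T_10,2=9×109584+40320=1026576
r11: T_11,1=10×362880+0=3628800; T_11,2=10×1026576+362880=10628640
r12: T_12,1=11×3628800+0=39916800; T_12,2=11×10628640+3628800=120543840
Read c(12,1) = 39916800, c(12,2) = 120543840.

39916800, 120543840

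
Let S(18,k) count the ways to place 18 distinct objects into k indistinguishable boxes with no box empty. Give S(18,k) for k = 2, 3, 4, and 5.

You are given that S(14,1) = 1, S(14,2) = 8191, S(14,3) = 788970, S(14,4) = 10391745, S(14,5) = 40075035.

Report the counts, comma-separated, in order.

[15] T[15,1]:1*1+0=1 · T[15,2]:2*8191+1=16383 · T[15,3]:3*788970+8191=2375101 · T[15,4]:4*10391745+788970=42355950 · T[15,5]:5*40075035+10391745=210766920
[16] T[16,1]:1*1+0=1 · T[16,2]:2*16383+1=32767 · T[16,3]:3*2375101+16383=7141686 · T[16,4]:4*42355950+2375101=171798901 · T[16,5]:5*210766920+42355950=1096190550
[17] T[17,1]:1*1+0=1 · T[17,2]:2*32767+1=65535 · T[17,3]:3*7141686+32767=21457825 · T[17,4]:4*171798901+7141686=694337290 · T[17,5]:5*1096190550+171798901=5652751651
[18] T[18,2]:2*65535+1=131071 · T[18,3]:3*21457825+65535=64439010 · T[18,4]:4*694337290+21457825=2798806985 · T[18,5]:5*5652751651+694337290=28958095545
Read S(18,2) = 131071, S(18,3) = 64439010, S(18,4) = 2798806985, S(18,5) = 28958095545.

131071, 64439010, 2798806985, 28958095545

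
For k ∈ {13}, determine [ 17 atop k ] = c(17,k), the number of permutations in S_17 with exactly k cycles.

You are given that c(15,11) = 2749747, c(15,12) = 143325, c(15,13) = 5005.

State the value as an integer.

@16  (16,12):143325·15+2749747→4899622, (16,13):5005·15+143325→218400
@17  (17,13):218400·16+4899622→8394022
Read c(17,13) = 8394022.

8394022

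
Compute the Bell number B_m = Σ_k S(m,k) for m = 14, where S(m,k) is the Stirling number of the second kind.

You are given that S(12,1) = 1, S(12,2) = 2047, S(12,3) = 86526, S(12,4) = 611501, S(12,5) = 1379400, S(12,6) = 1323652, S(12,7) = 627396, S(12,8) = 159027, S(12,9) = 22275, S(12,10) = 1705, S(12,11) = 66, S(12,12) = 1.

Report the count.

i=13: T(13,1)=0+1·1=1 | T(13,2)=1+2·2047=4095 | T(13,3)=2047+3·86526=261625 | T(13,4)=86526+4·611501=2532530 | T(13,5)=611501+5·1379400=7508501 | T(13,6)=1379400+6·1323652=9321312 | T(13,7)=1323652+7·627396=5715424 | T(13,8)=627396+8·159027=1899612 | T(13,9)=159027+9·22275=359502 | T(13,10)=22275+10·1705=39325 | T(13,11)=1705+11·66=2431 | T(13,12)=66+12·1=78 | T(13,13)=1+13·0=1
i=14: T(14,1)=0+1·1=1 | T(14,2)=1+2·4095=8191 | T(14,3)=4095+3·261625=788970 | T(14,4)=261625+4·2532530=10391745 | T(14,5)=2532530+5·7508501=40075035 | T(14,6)=7508501+6·9321312=63436373 | T(14,7)=9321312+7·5715424=49329280 | T(14,8)=5715424+8·1899612=20912320 | T(14,9)=1899612+9·359502=5135130 | T(14,10)=359502+10·39325=752752 | T(14,11)=39325+11·2431=66066 | T(14,12)=2431+12·78=3367 | T(14,13)=78+13·1=91 | T(14,14)=1+14·0=1
B_14 = ΣS(14,k) = 1+8191+788970+10391745+40075035+63436373+49329280+20912320+5135130+752752+66066+3367+91+1 = 190899322

190899322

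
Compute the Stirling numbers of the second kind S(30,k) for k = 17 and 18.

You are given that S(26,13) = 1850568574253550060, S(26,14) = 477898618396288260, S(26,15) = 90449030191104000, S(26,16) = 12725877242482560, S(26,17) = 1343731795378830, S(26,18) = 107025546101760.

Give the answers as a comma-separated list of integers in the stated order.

511605167806434372210, 68591811024147549270

[27] T[27,14]:14*477898618396288260+1850568574253550060=8541149231801585700 · T[27,15]:15*90449030191104000+477898618396288260=1834634071262848260 · T[27,16]:16*12725877242482560+90449030191104000=294063066070824960 · T[27,17]:17*1343731795378830+12725877242482560=35569317763922670 · T[27,18]:18*107025546101760+1343731795378830=3270191625210510
[28] T[28,15]:15*1834634071262848260+8541149231801585700=36060660300744309600 · T[28,16]:16*294063066070824960+1834634071262848260=6539643128396047620 · T[28,17]:17*35569317763922670+294063066070824960=898741468057510350 · T[28,18]:18*3270191625210510+35569317763922670=94432767017711850
[29] T[29,16]:16*6539643128396047620+36060660300744309600=140694950355081071520 · T[29,17]:17*898741468057510350+6539643128396047620=21818248085373723570 · T[29,18]:18*94432767017711850+898741468057510350=2598531274376323650
[30] T[30,17]:17*21818248085373723570+140694950355081071520=511605167806434372210 · T[30,18]:18*2598531274376323650+21818248085373723570=68591811024147549270
Read S(30,17) = 511605167806434372210, S(30,18) = 68591811024147549270.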